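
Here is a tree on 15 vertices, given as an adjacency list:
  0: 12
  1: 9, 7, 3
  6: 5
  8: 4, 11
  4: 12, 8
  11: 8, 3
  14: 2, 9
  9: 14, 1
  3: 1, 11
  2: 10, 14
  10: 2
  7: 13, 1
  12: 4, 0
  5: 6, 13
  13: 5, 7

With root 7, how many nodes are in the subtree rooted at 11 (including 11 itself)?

11's subtree: {11, 8, 4, 12, 0}, size 5.

5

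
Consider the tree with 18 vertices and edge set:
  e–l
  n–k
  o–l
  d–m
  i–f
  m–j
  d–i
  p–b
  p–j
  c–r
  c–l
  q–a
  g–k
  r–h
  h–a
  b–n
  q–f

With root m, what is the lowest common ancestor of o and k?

m

Path o→root: o l c r h a q f i d m; path k→root: k n b p j m.
First common node: m.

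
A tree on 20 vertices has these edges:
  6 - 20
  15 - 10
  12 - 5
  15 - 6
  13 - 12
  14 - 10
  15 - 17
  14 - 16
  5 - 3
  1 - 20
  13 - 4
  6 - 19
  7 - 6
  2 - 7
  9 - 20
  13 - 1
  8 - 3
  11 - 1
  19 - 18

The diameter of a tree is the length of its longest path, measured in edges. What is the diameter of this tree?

A longest path is 8 - 3 - 5 - 12 - 13 - 1 - 20 - 6 - 15 - 10 - 14 - 16, with 11 edges.

11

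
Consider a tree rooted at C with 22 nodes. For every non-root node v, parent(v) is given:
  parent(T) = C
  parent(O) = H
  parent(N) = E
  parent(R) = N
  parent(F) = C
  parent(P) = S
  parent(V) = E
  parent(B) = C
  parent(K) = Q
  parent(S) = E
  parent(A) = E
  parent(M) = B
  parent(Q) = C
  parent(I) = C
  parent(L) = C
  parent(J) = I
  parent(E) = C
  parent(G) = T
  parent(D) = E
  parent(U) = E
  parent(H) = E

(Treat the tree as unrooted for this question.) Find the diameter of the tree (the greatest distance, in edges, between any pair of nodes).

5

A longest path is R – N – E – C – B – M, with 5 edges.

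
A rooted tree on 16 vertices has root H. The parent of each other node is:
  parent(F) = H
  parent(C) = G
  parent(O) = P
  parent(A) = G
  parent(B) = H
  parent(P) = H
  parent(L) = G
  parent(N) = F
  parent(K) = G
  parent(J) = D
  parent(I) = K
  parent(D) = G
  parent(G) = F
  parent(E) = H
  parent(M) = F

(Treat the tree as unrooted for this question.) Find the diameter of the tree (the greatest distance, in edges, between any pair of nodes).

6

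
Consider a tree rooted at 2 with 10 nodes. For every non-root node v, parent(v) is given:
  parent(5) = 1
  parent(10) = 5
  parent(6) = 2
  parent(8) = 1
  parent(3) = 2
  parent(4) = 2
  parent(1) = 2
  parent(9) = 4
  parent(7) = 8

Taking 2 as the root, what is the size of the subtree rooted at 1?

5

The subtree rooted at 1 contains: 1, 8, 5, 7, 10 — 5 nodes.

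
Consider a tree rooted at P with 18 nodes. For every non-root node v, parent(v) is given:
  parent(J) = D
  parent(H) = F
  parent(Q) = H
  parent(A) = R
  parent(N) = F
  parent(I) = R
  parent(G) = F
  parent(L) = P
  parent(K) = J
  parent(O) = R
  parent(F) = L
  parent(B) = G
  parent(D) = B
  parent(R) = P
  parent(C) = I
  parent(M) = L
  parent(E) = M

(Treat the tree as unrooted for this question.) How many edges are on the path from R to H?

4

The path is R – P – L – F – H, which has 4 edges.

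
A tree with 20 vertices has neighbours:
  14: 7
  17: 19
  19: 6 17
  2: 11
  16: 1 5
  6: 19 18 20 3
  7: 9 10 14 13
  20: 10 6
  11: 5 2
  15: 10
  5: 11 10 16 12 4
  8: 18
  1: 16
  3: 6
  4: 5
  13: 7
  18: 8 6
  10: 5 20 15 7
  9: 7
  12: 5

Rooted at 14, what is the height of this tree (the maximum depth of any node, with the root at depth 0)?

A deepest node is 8, reached by 14–7–10–20–6–18–8.
That path has 6 edges, so the height is 6.

6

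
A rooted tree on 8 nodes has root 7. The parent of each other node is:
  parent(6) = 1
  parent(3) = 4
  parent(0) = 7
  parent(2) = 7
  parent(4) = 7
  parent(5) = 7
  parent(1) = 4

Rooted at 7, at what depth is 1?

2

Climbing from 1 to the root: 1 → 4 → 7. That's 2 steps.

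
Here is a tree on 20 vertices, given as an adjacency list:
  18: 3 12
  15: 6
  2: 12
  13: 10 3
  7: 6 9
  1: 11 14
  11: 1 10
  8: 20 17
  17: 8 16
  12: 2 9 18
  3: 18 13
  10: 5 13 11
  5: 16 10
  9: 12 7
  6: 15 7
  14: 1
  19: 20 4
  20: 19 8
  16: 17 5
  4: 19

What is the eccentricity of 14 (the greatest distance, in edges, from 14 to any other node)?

11

Distances from 14 peak at 11, attained at 15.
14–1–11–10–13–3–18–12–9–7–6–15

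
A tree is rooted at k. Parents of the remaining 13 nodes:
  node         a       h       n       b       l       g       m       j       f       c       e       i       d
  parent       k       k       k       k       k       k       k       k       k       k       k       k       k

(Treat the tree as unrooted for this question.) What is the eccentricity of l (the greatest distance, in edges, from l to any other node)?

2

The node farthest from l is i (a, g, h, n, d, e, j, b, c, m, f also at distance 2), via l-k-i — 2 edges.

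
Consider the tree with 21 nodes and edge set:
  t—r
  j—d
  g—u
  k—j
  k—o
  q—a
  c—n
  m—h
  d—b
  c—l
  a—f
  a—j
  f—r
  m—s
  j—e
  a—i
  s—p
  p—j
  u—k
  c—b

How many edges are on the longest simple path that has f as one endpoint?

The node farthest from f is l (n, h also at distance 6), via f–a–j–d–b–c–l — 6 edges.

6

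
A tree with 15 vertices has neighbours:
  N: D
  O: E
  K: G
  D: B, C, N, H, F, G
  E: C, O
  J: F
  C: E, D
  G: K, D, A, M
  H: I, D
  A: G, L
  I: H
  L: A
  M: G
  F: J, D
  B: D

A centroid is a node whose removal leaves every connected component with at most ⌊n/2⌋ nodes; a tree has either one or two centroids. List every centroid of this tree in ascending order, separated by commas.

D

If D is removed the pieces have sizes 5, 3, 2, 2, 1, 1, all ≤ ⌊15/2⌋ = 7.
Every other node leaves some component of size > 7, so the centroid is unique.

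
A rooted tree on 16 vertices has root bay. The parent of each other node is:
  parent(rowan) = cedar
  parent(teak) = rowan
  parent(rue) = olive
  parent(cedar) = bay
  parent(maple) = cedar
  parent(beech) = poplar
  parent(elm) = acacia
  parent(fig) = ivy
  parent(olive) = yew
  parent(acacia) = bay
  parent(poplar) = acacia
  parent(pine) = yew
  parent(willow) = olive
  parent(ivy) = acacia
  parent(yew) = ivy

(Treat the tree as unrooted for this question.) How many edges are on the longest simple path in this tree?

8

Starting from rue, a farthest node is teak at distance 8.
One longest path: rue – olive – yew – ivy – acacia – bay – cedar – rowan – teak.
So the diameter is 8.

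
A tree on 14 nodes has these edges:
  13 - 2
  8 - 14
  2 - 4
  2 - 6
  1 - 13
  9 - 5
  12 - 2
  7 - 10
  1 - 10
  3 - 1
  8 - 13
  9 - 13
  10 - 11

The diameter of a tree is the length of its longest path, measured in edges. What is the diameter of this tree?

A longest path is 4-2-13-1-10-7, with 5 edges.

5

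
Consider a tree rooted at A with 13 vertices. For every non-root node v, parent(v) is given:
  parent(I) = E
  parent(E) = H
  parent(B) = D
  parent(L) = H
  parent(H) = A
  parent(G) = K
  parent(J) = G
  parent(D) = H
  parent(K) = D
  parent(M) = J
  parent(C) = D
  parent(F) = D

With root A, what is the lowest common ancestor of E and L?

E's ancestor chain is E, H, A and L's is L, H, A; they first meet at H.

H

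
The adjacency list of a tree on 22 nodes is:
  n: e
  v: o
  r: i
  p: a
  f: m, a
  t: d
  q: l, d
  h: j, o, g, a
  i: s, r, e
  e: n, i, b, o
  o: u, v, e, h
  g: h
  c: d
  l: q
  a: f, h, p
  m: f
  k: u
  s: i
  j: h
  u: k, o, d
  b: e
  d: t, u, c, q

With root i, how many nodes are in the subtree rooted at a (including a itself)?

Descendants of a (including itself): a, f, p, m. That's 4.

4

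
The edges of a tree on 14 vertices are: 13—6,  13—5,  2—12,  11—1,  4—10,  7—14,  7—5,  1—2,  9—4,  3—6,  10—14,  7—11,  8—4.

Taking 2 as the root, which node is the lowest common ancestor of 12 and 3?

2

12's ancestor chain is 12, 2 and 3's is 3, 6, 13, 5, 7, 11, 1, 2; they first meet at 2.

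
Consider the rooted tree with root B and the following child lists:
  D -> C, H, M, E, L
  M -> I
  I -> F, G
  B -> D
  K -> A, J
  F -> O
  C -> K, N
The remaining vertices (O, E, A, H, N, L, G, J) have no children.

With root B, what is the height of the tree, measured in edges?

5

The longest root-to-leaf path is B → D → M → I → F → O (5 edges).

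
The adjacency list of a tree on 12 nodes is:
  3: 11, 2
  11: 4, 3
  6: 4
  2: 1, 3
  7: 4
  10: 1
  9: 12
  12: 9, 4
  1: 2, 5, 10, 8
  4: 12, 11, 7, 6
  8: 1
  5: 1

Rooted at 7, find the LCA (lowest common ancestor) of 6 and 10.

Ancestors of 6 (toward the root): 6, 4, 7.
Ancestors of 10: 10, 1, 2, 3, 11, 4, 7.
The deepest node appearing in both lists is 4.

4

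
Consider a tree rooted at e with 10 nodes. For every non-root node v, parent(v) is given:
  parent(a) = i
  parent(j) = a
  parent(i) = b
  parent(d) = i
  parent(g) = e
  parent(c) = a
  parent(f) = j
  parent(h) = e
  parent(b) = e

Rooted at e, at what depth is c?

Climbing from c to the root: c → a → i → b → e. That's 4 steps.

4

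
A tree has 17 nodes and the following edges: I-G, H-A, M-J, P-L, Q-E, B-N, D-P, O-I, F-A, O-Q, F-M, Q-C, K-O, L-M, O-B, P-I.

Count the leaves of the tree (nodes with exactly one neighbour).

Exactly 8 nodes have a single neighbour: C, D, E, G, H, J, K, N.

8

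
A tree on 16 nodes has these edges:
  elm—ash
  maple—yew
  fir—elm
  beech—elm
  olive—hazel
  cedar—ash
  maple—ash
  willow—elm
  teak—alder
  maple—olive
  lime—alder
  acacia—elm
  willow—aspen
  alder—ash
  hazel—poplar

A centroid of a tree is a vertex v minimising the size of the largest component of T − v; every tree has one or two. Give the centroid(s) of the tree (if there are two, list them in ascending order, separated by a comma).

Delete ash: the remaining components have sizes 6, 5, 3, 1. Max 6 ≤ 8, so ash is a centroid.
Every other node leaves some component of size > 8, so the centroid is unique.

ash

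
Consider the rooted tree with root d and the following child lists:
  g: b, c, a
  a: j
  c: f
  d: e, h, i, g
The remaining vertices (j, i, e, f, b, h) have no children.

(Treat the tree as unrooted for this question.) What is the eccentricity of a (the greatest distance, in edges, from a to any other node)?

3

The node farthest from a is f (h, i, e also at distance 3), via a–g–c–f — 3 edges.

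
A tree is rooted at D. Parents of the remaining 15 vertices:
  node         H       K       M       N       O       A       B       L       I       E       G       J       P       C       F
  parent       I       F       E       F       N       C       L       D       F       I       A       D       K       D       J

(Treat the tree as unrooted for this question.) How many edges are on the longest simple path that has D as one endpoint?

The node farthest from D is M, via D–J–F–I–E–M — 5 edges.

5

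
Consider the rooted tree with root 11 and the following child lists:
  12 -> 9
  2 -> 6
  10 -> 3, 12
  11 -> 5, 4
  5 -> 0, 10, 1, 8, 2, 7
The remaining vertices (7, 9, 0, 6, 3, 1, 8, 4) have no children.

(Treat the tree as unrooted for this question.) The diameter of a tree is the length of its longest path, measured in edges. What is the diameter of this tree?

Starting from 9, a farthest node is 6 at distance 5.
One longest path: 9-12-10-5-2-6.
So the diameter is 5.

5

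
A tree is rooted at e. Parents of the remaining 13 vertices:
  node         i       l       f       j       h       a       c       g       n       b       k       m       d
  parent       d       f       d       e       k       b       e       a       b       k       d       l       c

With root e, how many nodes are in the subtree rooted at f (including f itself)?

3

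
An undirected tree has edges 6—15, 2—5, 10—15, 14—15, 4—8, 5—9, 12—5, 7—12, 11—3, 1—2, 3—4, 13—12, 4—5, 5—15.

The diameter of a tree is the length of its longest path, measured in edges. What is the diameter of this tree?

5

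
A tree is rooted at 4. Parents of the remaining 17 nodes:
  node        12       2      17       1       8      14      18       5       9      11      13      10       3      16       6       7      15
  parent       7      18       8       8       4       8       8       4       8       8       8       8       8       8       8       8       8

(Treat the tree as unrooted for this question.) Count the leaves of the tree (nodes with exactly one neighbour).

14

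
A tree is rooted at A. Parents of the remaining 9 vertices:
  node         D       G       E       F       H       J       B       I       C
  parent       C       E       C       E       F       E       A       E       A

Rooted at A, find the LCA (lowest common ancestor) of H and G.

E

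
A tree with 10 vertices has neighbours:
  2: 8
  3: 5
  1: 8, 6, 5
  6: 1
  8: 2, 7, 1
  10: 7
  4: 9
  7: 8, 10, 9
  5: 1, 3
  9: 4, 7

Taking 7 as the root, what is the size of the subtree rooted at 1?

The subtree rooted at 1 contains: 1, 5, 6, 3 — 4 nodes.

4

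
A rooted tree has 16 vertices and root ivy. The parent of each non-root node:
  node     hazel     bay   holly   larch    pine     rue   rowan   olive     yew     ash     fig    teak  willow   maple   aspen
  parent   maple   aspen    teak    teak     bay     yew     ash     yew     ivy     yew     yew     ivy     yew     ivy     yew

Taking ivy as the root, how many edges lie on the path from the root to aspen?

2

Path from ivy to aspen: ivy → yew → aspen, which has 2 edges.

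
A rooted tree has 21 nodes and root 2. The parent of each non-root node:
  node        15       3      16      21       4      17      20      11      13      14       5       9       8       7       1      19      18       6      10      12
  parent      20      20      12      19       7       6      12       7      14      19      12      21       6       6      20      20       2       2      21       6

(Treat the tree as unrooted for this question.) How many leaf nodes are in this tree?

13

The leaves are 1, 3, 4, 5, 8, 9, 10, 11, 13, 15, 16, 17, 18.
That is 13 leaves.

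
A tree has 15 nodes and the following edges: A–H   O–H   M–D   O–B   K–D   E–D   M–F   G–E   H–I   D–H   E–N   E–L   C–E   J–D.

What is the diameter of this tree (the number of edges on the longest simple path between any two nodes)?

5

Starting from B, a farthest node is C at distance 5.
One longest path: B-O-H-D-E-C.
So the diameter is 5.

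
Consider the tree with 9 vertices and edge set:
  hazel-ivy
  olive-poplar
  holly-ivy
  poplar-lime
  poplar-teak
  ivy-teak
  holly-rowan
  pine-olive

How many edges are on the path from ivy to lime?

3

The path is ivy – teak – poplar – lime, which has 3 edges.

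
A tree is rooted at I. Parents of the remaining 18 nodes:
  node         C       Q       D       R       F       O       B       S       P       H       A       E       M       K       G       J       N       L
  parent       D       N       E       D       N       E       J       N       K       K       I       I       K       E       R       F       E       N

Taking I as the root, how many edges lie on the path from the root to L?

Path from I to L: I–E–N–L, which has 3 edges.

3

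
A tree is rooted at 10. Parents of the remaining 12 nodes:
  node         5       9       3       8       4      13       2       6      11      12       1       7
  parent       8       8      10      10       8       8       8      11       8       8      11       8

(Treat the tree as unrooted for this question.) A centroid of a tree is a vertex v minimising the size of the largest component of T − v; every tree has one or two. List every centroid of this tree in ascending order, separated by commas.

8

Removing 8 splits the tree into components of sizes 3, 2, 1, 1, 1, 1, 1, 1, 1; the largest is 3 ≤ ⌊13/2⌋ = 6.
No neighbour of 8 does as well, so 8 is the unique centroid.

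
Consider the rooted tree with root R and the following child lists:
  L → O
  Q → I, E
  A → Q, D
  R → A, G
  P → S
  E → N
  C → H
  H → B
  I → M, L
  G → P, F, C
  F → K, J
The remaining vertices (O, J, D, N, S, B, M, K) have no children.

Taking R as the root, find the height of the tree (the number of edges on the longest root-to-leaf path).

A deepest node is O, reached by R – A – Q – I – L – O.
That path has 5 edges, so the height is 5.

5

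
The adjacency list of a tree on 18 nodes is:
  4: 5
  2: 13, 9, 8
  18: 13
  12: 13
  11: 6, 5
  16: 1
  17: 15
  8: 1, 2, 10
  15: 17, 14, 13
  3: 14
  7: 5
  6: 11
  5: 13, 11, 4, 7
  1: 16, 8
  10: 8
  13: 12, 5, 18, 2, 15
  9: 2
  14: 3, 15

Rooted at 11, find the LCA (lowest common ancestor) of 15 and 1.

Path 15→root: 15 13 5 11; path 1→root: 1 8 2 13 5 11.
First common node: 13.

13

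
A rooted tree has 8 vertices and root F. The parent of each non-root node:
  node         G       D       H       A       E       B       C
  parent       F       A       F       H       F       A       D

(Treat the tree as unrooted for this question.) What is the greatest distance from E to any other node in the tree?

A farthest node from E is C.
The path E – F – H – A – D – C has 5 edges.

5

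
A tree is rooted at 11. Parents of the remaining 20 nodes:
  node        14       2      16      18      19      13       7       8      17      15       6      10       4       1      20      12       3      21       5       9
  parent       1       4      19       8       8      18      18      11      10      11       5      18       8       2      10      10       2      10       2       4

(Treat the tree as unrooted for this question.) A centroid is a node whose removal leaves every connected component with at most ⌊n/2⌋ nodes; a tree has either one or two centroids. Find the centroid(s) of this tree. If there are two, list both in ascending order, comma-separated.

Delete 8: the remaining components have sizes 8, 8, 2, 2. Max 8 ≤ 10, so 8 is a centroid.
Every other node leaves some component of size > 10, so the centroid is unique.

8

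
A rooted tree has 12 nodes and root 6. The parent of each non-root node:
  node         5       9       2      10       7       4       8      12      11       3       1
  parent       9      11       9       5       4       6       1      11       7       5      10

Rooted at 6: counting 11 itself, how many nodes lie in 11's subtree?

9

Descendants of 11 (including itself): 11, 9, 12, 5, 2, 3, 10, 1, 8. That's 9.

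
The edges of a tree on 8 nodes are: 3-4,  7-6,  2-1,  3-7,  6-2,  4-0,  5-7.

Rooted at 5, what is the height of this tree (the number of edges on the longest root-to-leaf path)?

1 sits deepest: 5–7–6–2–1 — 4 edges from the root.

4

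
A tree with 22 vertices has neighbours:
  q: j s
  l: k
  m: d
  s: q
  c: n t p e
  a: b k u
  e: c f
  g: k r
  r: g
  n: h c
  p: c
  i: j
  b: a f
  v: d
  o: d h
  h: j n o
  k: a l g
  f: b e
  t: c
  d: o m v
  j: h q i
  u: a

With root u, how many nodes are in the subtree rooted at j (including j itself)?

4

The subtree rooted at j contains: j, i, q, s — 4 nodes.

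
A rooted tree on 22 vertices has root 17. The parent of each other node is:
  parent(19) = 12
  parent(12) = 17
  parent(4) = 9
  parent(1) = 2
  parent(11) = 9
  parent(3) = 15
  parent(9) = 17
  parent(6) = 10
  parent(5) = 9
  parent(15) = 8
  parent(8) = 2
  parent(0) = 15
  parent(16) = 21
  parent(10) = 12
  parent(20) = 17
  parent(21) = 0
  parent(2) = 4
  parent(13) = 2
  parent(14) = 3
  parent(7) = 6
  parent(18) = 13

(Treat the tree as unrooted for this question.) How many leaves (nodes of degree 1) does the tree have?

Exactly 9 nodes have a single neighbour: 1, 5, 7, 11, 14, 16, 18, 19, 20.

9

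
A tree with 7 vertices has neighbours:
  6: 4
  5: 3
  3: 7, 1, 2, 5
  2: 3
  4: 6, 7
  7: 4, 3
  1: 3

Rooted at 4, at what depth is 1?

4 – 7 – 3 – 1 — 3 edges.

3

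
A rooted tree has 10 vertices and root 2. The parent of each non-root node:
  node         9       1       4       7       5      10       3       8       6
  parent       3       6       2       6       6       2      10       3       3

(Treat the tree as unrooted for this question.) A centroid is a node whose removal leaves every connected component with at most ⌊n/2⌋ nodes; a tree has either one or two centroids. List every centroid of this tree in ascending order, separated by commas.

Delete 3: the remaining components have sizes 4, 3, 1, 1. Max 4 ≤ 5, so 3 is a centroid.
No neighbour of 3 does as well, so 3 is the unique centroid.

3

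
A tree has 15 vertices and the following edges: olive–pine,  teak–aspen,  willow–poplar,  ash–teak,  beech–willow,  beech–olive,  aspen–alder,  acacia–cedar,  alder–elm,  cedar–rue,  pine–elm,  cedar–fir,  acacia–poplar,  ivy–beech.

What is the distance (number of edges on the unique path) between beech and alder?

Walking from beech: beech – olive – pine – elm – alder. Length 4.

4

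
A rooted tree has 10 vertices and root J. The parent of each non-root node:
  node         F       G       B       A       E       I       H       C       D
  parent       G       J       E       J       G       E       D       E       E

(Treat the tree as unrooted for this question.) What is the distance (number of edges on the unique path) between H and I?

3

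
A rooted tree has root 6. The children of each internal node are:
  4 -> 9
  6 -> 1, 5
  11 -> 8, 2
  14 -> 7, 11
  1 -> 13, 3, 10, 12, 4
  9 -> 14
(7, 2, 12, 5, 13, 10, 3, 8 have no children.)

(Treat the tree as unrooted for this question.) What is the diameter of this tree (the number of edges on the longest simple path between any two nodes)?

7

A longest path is 2 – 11 – 14 – 9 – 4 – 1 – 6 – 5, with 7 edges.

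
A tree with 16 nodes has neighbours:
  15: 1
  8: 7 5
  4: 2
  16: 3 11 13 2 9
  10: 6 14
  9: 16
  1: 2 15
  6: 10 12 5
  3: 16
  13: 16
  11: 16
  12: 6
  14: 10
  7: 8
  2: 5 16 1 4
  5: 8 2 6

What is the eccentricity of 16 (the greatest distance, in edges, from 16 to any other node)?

5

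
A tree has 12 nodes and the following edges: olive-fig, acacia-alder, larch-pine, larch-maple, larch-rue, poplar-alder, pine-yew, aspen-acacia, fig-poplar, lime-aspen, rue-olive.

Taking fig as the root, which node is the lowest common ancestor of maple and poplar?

fig

maple's ancestor chain is maple, larch, rue, olive, fig and poplar's is poplar, fig; they first meet at fig.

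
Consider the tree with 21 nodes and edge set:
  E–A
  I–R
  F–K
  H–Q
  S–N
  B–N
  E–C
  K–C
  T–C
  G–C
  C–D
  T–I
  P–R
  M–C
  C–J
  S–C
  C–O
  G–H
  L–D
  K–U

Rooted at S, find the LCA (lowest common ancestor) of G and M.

Ancestors of G (toward the root): G, C, S.
Ancestors of M: M, C, S.
The deepest node appearing in both lists is C.

C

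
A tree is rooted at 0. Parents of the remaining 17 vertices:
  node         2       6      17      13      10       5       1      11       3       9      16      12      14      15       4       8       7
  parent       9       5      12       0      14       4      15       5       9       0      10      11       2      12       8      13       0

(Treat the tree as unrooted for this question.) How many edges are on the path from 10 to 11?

9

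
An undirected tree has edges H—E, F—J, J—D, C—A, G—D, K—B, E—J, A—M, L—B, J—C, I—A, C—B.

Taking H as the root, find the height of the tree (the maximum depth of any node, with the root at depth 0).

L sits deepest: H–E–J–C–B–L — 5 edges from the root.

5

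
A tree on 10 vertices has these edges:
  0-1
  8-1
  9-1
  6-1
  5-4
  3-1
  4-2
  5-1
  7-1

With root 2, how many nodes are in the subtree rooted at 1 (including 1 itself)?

7

1's subtree: {1, 6, 0, 9, 7, 3, 8}, size 7.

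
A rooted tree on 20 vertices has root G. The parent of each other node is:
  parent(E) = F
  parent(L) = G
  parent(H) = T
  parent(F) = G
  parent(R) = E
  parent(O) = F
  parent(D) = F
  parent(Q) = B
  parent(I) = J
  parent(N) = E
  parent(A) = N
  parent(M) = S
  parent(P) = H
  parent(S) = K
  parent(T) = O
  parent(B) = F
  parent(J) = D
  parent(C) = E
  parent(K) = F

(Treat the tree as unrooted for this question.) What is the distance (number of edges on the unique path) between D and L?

The path is D - F - G - L, which has 3 edges.

3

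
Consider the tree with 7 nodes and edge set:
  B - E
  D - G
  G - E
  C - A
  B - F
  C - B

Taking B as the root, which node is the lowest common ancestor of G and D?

G

Path G→root: G E B; path D→root: D G E B.
First common node: G.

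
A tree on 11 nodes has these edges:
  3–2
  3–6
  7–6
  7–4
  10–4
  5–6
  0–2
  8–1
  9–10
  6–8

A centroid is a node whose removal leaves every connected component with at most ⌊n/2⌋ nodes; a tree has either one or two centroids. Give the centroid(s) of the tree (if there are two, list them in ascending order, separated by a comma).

6

If 6 is removed the pieces have sizes 4, 3, 2, 1, all ≤ ⌊11/2⌋ = 5.
No neighbour of 6 does as well, so 6 is the unique centroid.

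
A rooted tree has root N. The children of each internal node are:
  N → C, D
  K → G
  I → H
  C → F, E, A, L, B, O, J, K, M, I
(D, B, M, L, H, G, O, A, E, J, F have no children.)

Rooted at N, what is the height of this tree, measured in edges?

3

The longest root-to-leaf path is N → C → I → H (3 edges).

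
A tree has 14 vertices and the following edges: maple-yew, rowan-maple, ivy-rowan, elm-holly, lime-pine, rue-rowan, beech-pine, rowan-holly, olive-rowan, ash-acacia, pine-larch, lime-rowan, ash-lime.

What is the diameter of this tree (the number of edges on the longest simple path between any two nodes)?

5

Starting from larch, a farthest node is elm at distance 5.
One longest path: larch – pine – lime – rowan – holly – elm.
So the diameter is 5.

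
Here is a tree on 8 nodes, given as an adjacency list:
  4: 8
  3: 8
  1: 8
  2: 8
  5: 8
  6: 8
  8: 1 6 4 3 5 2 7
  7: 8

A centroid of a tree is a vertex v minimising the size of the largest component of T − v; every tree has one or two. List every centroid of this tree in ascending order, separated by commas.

If 8 is removed the pieces have sizes 1, 1, 1, 1, 1, 1, 1, all ≤ ⌊8/2⌋ = 4.
No neighbour of 8 does as well, so 8 is the unique centroid.

8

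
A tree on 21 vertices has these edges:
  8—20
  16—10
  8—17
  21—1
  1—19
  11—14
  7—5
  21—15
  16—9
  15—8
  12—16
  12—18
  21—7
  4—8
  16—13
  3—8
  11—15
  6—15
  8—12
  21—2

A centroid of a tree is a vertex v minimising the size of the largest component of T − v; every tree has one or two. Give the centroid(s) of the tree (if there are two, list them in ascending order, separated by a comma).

8

If 8 is removed the pieces have sizes 10, 6, 1, 1, 1, 1, all ≤ ⌊21/2⌋ = 10.
No neighbour of 8 does as well, so 8 is the unique centroid.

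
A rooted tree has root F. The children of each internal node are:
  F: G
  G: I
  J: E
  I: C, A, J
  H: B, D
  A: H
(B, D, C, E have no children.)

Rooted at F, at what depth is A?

F → G → I → A — 3 edges.

3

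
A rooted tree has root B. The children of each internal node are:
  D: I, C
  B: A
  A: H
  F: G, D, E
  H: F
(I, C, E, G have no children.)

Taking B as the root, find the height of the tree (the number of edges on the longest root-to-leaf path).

The longest root-to-leaf path is B – A – H – F – D – I (5 edges).

5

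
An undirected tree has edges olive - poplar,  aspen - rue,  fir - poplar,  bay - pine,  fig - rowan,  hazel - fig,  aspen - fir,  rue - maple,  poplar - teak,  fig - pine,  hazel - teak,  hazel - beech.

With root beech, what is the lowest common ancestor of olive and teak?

teak

Ancestors of olive (toward the root): olive, poplar, teak, hazel, beech.
Ancestors of teak: teak, hazel, beech.
The deepest node appearing in both lists is teak.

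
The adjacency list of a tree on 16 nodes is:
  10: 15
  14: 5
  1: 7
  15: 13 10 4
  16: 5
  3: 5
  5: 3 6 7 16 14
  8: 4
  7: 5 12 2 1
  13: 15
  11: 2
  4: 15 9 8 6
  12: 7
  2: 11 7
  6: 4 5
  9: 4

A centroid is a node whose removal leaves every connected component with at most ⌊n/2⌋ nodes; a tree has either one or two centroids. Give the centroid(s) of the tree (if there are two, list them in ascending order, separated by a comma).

5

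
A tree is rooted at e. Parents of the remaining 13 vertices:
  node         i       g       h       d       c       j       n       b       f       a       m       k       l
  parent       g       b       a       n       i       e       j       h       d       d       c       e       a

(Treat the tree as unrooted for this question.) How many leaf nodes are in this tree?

4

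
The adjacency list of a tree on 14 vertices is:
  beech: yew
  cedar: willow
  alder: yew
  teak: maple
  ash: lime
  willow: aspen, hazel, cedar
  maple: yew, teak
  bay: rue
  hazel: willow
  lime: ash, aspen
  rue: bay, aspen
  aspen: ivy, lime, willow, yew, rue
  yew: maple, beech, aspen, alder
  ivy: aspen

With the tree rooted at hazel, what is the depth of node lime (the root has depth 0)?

Climbing from lime to the root: lime – aspen – willow – hazel. That's 3 steps.

3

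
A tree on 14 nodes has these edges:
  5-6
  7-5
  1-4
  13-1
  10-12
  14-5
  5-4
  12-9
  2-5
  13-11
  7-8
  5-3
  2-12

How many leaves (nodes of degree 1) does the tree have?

Degree-1 nodes: 3, 6, 8, 9, 10, 11, 14 — 7 of them.

7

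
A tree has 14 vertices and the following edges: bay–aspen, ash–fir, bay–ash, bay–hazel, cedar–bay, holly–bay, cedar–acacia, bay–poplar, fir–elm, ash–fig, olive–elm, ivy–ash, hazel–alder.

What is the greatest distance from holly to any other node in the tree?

5

A farthest node from holly is olive.
The path holly – bay – ash – fir – elm – olive has 5 edges.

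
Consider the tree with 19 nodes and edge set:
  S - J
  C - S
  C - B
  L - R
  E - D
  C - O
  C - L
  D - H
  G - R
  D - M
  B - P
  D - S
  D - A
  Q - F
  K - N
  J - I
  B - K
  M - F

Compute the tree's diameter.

Starting from N, a farthest node is Q at distance 8.
One longest path: N–K–B–C–S–D–M–F–Q.
So the diameter is 8.

8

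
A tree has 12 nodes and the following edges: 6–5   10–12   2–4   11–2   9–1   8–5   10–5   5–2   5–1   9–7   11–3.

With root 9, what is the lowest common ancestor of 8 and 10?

8's ancestor chain is 8, 5, 1, 9 and 10's is 10, 5, 1, 9; they first meet at 5.

5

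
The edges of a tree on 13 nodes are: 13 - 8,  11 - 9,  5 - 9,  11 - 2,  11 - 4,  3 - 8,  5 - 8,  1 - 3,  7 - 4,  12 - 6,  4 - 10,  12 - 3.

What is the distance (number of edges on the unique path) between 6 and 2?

Walking from 6: 6 - 12 - 3 - 8 - 5 - 9 - 11 - 2. Length 7.

7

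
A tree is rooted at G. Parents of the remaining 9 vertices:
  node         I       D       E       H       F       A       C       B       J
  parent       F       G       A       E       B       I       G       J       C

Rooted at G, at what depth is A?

6

Path from G to A: G – C – J – B – F – I – A, which has 6 edges.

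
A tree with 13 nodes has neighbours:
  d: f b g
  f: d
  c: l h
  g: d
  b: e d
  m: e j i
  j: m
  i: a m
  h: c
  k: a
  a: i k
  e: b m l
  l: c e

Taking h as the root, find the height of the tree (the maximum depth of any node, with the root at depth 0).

The longest root-to-leaf path is h → c → l → e → m → i → a → k (7 edges).

7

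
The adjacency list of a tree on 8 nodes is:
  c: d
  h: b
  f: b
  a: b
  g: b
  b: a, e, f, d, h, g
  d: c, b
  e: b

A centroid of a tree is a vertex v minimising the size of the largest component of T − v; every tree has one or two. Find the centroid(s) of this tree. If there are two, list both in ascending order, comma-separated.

Delete b: the remaining components have sizes 2, 1, 1, 1, 1, 1. Max 2 ≤ 4, so b is a centroid.
No neighbour of b does as well, so b is the unique centroid.

b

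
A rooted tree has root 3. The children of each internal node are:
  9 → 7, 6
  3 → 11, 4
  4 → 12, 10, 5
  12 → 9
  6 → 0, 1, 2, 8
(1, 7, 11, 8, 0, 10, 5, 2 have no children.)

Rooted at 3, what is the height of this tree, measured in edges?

A deepest node is 0, reached by 3 → 4 → 12 → 9 → 6 → 0.
That path has 5 edges, so the height is 5.

5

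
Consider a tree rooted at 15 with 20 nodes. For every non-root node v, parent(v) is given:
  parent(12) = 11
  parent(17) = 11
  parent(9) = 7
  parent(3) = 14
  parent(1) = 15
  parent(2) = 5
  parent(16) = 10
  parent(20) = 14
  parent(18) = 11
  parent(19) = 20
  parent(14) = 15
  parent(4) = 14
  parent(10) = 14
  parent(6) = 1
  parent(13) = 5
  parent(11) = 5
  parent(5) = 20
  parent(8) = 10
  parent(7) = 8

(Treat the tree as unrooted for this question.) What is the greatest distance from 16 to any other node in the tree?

The node farthest from 16 is 17 (12, 18 also at distance 6), via 16–10–14–20–5–11–17 — 6 edges.

6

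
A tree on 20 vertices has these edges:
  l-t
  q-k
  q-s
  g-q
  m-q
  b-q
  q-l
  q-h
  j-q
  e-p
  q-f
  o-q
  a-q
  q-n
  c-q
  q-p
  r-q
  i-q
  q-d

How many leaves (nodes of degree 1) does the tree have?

Degree-1 nodes: a, b, c, d, e, f, g, h, i, j, k, m, n, o, r, s, t — 17 of them.

17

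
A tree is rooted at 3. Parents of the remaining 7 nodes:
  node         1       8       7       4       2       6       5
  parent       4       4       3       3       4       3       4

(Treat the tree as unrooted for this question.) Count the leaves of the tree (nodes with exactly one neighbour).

6

Degree-1 nodes: 1, 2, 5, 6, 7, 8 — 6 of them.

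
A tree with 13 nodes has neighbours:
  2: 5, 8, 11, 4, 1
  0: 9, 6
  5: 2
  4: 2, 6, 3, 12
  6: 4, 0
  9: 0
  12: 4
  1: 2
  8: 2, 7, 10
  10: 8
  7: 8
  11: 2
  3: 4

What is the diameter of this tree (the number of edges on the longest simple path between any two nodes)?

Starting from 9, a farthest node is 10 at distance 6.
One longest path: 9 – 0 – 6 – 4 – 2 – 8 – 10.
So the diameter is 6.

6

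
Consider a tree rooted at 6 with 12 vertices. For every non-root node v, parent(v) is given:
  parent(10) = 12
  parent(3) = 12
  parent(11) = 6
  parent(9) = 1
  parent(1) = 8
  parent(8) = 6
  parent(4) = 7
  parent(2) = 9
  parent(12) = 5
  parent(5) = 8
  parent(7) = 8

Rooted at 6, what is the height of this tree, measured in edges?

4

3 sits deepest: 6-8-5-12-3 — 4 edges from the root.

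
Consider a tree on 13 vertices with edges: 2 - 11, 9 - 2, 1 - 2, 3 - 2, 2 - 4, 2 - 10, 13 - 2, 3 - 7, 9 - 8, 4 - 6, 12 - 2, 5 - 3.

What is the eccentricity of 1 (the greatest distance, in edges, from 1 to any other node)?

3

Distances from 1 peak at 3, attained at 5 (8, 7, 6 also at distance 3).
1–2–3–5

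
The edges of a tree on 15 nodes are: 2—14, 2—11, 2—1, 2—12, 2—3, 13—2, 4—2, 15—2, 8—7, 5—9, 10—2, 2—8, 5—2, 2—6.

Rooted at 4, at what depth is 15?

Path from 4 to 15: 4–2–15, which has 2 edges.

2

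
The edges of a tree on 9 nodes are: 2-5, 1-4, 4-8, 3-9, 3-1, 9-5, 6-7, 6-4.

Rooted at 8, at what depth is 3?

3

Climbing from 3 to the root: 3–1–4–8. That's 3 steps.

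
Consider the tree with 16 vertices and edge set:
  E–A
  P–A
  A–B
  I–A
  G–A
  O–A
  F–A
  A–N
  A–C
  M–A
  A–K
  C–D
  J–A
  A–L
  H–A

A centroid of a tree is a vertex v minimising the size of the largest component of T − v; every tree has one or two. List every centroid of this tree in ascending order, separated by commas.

A

Removing A splits the tree into components of sizes 2, 1, 1, 1, 1, 1, 1, 1, 1, 1, 1, 1, 1, 1; the largest is 2 ≤ ⌊16/2⌋ = 8.
Every other node leaves some component of size > 8, so the centroid is unique.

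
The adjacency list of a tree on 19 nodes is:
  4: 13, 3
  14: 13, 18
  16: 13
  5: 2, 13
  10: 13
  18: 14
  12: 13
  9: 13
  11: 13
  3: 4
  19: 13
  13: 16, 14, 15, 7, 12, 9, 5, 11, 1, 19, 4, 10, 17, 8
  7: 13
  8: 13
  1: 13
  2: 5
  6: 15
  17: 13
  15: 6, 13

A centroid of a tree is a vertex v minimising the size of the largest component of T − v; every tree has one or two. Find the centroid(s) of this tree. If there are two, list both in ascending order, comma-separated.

13

Delete 13: the remaining components have sizes 2, 2, 2, 2, 1, 1, 1, 1, 1, 1, 1, 1, 1, 1. Max 2 ≤ 9, so 13 is a centroid.
Every other node leaves some component of size > 9, so the centroid is unique.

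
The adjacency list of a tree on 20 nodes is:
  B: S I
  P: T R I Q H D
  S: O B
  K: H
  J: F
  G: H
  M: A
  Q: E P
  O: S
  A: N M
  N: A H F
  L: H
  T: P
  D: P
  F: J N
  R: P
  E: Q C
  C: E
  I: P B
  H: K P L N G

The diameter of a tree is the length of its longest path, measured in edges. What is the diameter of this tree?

8

BFS from O reaches J last, at distance 8; BFS from J confirms no node is farther.
Path: O-S-B-I-P-H-N-F-J.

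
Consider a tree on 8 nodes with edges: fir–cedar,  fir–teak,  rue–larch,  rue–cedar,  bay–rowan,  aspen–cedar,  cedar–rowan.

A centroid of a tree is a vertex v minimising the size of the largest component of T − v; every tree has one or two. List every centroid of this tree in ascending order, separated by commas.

cedar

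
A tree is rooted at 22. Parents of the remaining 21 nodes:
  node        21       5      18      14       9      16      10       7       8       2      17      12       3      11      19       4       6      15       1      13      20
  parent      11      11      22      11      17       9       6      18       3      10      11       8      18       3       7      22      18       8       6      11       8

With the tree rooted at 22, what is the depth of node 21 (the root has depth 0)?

4

Climbing from 21 to the root: 21 → 11 → 3 → 18 → 22. That's 4 steps.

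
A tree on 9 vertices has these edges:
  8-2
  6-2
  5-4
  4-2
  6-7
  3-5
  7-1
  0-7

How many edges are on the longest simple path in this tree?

BFS from 3 reaches 0 last, at distance 6; BFS from 0 confirms no node is farther.
Path: 3 - 5 - 4 - 2 - 6 - 7 - 0.

6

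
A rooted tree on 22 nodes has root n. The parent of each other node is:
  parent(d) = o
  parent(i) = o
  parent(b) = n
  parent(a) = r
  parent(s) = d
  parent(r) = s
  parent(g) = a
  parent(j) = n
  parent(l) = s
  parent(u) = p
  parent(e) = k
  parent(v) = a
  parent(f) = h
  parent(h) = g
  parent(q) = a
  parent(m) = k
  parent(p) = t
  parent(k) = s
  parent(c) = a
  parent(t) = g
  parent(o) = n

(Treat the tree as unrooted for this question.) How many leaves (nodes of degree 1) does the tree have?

11

The leaves are b, c, e, f, i, j, l, m, q, u, v.
That is 11 leaves.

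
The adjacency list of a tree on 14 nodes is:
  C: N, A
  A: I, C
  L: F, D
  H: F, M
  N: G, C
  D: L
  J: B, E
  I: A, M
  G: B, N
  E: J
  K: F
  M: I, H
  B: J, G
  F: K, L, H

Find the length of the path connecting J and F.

9

Walking from J: J–B–G–N–C–A–I–M–H–F. Length 9.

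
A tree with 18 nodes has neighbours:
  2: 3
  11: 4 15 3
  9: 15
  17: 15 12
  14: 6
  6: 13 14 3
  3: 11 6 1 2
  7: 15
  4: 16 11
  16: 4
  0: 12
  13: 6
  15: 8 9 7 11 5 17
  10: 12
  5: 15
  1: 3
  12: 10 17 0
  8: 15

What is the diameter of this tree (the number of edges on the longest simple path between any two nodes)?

BFS from 10 reaches 13 last, at distance 7; BFS from 13 confirms no node is farther.
Path: 10–12–17–15–11–3–6–13.

7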